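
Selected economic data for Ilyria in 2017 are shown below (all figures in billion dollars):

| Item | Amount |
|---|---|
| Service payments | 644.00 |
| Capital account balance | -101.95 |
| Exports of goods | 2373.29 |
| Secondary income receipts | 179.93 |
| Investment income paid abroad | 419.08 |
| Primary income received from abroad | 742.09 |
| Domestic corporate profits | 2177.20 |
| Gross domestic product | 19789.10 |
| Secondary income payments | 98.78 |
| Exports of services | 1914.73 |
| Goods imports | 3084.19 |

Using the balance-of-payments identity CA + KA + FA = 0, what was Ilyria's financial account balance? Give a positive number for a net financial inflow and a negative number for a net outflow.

Goods balance = 2373.29 - 3084.19 = -710.90
Services balance = 1914.73 - 644.00 = 1270.73
Trade balance (goods + services) = -710.90 + 1270.73 = 559.83
Net primary income = 742.09 - 419.08 = 323.01
Net secondary income = 179.93 - 98.78 = 81.15
Current account = 559.83 + 323.01 + 81.15 = 963.99
Financial account = -(963.99 + (-101.95)) = -862.04

-862.04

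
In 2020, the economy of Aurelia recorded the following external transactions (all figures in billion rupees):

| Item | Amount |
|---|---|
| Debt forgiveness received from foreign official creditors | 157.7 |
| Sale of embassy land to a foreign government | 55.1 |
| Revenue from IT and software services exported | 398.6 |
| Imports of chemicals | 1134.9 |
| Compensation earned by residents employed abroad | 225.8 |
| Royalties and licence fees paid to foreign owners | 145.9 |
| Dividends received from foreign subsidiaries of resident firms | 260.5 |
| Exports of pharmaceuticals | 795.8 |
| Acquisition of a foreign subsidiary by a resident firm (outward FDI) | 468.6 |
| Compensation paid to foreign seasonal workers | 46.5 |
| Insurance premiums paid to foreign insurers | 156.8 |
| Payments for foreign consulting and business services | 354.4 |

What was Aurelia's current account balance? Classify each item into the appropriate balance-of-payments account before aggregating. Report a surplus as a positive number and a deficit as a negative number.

Goods: -1134.9 + 795.8 = -339.1
Services: -354.4 - 145.9 + 398.6 - 156.8 = -258.5
Primary income: 260.5 + 225.8 - 46.5 = 439.8
Current account = (-339.1) + (-258.5) + 439.8 = -157.8
(Excluded from the current account — capital account: debt forgiveness received from foreign official creditors 157.7, sale of embassy land to a foreign government 55.1; financial account: acquisition of a foreign subsidiary by a resident firm (outward FDI) 468.6.)

-157.8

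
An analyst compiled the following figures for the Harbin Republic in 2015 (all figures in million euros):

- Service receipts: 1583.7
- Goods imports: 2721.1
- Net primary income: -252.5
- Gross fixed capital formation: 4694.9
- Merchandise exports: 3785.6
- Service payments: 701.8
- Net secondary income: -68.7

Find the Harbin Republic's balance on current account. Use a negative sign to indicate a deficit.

1625.2

Goods balance = 3785.6 - 2721.1 = 1064.5
Services balance = 1583.7 - 701.8 = 881.9
Trade balance (goods + services) = 1064.5 + 881.9 = 1946.4
Net primary income = -252.5
Net secondary income = -68.7
Current account = 1946.4 + (-252.5) + (-68.7) = 1625.2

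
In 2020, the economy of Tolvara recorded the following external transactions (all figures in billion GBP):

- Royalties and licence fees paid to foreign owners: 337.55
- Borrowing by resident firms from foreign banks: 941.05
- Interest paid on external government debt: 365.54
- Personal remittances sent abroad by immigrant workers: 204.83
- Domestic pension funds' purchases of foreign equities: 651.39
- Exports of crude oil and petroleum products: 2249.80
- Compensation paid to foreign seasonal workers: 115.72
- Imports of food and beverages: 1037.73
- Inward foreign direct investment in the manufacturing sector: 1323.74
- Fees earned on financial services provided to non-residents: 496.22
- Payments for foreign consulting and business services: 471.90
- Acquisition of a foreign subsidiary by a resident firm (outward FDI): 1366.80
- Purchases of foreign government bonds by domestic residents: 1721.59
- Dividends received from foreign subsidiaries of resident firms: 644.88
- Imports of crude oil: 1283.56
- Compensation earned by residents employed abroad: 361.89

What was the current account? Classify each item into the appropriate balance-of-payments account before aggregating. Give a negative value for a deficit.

-64.04

Goods: -1037.73 - 1283.56 + 2249.80 = -71.49
Services: -471.90 + 496.22 - 337.55 = -313.23
Primary income: -115.72 + 644.88 - 365.54 + 361.89 = 525.51
Secondary income: -204.83
Current account = (-71.49) + (-313.23) + 525.51 + (-204.83) = -64.04
(Excluded from the current account — financial account: borrowing by resident firms from foreign banks 941.05, domestic pension funds' purchases of foreign equities 651.39, inward foreign direct investment in the manufacturing sector 1323.74, acquisition of a foreign subsidiary by a resident firm (outward FDI) 1366.80, purchases of foreign government bonds by domestic residents 1721.59.)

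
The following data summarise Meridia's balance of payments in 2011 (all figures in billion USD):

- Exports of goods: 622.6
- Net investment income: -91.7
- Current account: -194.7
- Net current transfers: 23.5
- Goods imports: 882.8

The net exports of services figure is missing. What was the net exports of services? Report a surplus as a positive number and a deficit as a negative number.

Current account = goods balance + services balance + net primary income + net secondary income
Sum of the known components = -328.4
Net exports of services = CA - (known components) = -194.7 - (-328.4) = 133.7

133.7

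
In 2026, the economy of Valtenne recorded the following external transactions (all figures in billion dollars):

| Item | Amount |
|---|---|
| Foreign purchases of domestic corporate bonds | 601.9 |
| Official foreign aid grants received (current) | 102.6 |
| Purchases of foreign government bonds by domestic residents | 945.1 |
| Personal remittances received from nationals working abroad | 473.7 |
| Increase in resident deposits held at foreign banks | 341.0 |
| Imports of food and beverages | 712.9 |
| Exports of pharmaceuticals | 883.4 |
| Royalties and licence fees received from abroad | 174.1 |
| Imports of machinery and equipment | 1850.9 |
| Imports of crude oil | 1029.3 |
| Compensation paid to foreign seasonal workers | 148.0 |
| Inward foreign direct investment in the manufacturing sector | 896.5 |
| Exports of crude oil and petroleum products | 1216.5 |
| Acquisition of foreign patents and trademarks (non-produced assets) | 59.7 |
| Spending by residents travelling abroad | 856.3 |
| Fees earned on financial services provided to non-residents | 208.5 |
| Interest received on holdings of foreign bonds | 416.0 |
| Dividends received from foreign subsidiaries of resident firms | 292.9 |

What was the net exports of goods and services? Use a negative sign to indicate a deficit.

Goods: -712.9 + 1216.5 - 1029.3 + 883.4 - 1850.9 = -1493.2
Services: 208.5 - 856.3 + 174.1 = -473.7
Trade balance = -1493.2 + (-473.7) = -1966.9
(Excluded from the trade balance — financial account: foreign purchases of domestic corporate bonds 601.9, purchases of foreign government bonds by domestic residents 945.1, increase in resident deposits held at foreign banks 341.0, inward foreign direct investment in the manufacturing sector 896.5; secondary income: official foreign aid grants received (current) 102.6, personal remittances received from nationals working abroad 473.7; primary income: compensation paid to foreign seasonal workers 148.0, interest received on holdings of foreign bonds 416.0, dividends received from foreign subsidiaries of resident firms 292.9; capital account: acquisition of foreign patents and trademarks (non-produced assets) 59.7.)

-1966.9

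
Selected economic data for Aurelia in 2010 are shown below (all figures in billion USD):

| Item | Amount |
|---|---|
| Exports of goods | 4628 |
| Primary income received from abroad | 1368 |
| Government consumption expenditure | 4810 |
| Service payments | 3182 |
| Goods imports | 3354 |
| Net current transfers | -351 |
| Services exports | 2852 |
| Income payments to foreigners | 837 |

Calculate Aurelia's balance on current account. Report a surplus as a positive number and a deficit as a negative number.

1124

Goods balance = 4628 - 3354 = 1274
Services balance = 2852 - 3182 = -330
Trade balance (goods + services) = 1274 + (-330) = 944
Net primary income = 1368 - 837 = 531
Net secondary income = -351
Current account = 944 + 531 + (-351) = 1124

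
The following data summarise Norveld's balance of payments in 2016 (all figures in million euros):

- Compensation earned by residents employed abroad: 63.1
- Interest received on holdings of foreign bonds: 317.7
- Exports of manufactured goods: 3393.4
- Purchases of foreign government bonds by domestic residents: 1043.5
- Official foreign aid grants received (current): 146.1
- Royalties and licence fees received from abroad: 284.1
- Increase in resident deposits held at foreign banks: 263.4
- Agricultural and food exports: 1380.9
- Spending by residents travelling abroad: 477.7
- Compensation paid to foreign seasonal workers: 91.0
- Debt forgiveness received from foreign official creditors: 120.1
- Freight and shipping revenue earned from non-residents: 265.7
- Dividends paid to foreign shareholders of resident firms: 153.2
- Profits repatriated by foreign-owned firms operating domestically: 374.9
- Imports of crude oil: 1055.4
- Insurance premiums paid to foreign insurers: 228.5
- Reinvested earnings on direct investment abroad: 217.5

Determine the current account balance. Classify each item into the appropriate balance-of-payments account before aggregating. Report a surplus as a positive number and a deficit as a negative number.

Goods: 1380.9 - 1055.4 + 3393.4 = 3718.9
Services: -228.5 - 477.7 + 284.1 + 265.7 = -156.4
Primary income: -374.9 - 153.2 + 317.7 - 91.0 + 217.5 + 63.1 = -20.8
Secondary income: 146.1
Current account = 3718.9 + (-156.4) + (-20.8) + 146.1 = 3687.8
(Excluded from the current account — financial account: purchases of foreign government bonds by domestic residents 1043.5, increase in resident deposits held at foreign banks 263.4; capital account: debt forgiveness received from foreign official creditors 120.1.)

3687.8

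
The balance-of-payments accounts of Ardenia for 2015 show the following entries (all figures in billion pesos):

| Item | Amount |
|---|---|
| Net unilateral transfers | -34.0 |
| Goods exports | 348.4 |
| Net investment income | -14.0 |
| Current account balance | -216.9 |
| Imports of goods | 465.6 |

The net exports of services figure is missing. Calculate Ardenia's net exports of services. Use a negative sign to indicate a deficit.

Current account = goods balance + services balance + net primary income + net secondary income
Sum of the known components = -165.2
Net exports of services = CA - (known components) = -216.9 - (-165.2) = -51.7

-51.7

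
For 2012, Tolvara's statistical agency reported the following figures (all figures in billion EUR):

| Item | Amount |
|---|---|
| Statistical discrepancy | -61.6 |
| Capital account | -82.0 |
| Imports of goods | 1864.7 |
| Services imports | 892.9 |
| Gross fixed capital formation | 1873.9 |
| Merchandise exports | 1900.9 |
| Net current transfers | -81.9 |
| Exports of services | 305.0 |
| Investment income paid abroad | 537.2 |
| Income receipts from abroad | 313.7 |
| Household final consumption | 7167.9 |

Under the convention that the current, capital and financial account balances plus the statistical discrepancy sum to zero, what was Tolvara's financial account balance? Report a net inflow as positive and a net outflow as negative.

1000.7

Goods balance = 1900.9 - 1864.7 = 36.2
Services balance = 305.0 - 892.9 = -587.9
Trade balance (goods + services) = 36.2 + (-587.9) = -551.7
Net primary income = 313.7 - 537.2 = -223.5
Net secondary income = -81.9
Current account = -551.7 + (-223.5) + (-81.9) = -857.1
Financial account = -(-857.1 + (-82.0) + (-61.6)) = 1000.7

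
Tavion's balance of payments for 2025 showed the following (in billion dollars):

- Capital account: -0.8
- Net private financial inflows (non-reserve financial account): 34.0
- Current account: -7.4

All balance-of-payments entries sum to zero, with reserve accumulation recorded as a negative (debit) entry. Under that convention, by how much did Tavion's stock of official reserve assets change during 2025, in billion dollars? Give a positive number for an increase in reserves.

25.8

Official reserve transactions balance = -((-7.4) + (-0.8) + 34.0) = -25.8
An accumulation of reserves is recorded as a debit (negative entry), so the change in the stock of reserves is the negative of that balance.
Change in official reserves = -(-25.8) = 25.8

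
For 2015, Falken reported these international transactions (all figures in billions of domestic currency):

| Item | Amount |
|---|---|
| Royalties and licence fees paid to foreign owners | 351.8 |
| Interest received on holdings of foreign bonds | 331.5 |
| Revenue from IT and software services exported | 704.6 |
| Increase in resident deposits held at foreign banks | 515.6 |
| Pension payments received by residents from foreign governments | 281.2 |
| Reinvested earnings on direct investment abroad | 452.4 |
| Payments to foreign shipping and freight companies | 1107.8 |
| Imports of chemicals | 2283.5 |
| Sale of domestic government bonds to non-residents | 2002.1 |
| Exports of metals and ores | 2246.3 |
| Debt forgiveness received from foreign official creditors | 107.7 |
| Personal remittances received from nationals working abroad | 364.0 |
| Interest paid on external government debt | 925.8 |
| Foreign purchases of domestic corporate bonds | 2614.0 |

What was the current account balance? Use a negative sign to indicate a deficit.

Goods: 2246.3 - 2283.5 = -37.2
Services: -351.8 + 704.6 - 1107.8 = -755.0
Primary income: 452.4 + 331.5 - 925.8 = -141.9
Secondary income: 364.0 + 281.2 = 645.2
Current account = (-37.2) + (-755.0) + (-141.9) + 645.2 = -288.9
(Excluded from the current account — financial account: increase in resident deposits held at foreign banks 515.6, sale of domestic government bonds to non-residents 2002.1, foreign purchases of domestic corporate bonds 2614.0; capital account: debt forgiveness received from foreign official creditors 107.7.)

-288.9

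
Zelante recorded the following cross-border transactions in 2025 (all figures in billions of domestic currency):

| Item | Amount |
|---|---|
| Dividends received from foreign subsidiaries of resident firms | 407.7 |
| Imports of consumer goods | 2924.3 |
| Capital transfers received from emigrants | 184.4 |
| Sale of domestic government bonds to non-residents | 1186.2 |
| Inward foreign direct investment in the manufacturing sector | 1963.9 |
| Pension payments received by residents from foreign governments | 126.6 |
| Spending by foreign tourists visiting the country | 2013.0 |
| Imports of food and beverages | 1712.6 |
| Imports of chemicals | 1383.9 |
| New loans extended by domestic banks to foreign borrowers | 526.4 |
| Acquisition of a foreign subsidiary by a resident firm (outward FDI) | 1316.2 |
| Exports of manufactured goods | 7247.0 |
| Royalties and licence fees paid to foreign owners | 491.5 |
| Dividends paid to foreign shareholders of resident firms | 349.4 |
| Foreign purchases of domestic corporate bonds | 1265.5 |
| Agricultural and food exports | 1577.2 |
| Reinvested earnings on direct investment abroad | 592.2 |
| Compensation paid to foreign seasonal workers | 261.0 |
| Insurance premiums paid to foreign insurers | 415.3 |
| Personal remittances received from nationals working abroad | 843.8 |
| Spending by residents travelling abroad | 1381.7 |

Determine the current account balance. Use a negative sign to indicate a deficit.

Goods: -1712.6 - 2924.3 - 1383.9 + 7247.0 + 1577.2 = 2803.4
Services: 2013.0 - 415.3 - 491.5 - 1381.7 = -275.5
Primary income: 407.7 - 349.4 - 261.0 + 592.2 = 389.5
Secondary income: 126.6 + 843.8 = 970.4
Current account = 2803.4 + (-275.5) + 389.5 + 970.4 = 3887.8
(Excluded from the current account — capital account: capital transfers received from emigrants 184.4; financial account: sale of domestic government bonds to non-residents 1186.2, inward foreign direct investment in the manufacturing sector 1963.9, new loans extended by domestic banks to foreign borrowers 526.4, acquisition of a foreign subsidiary by a resident firm (outward FDI) 1316.2, foreign purchases of domestic corporate bonds 1265.5.)

3887.8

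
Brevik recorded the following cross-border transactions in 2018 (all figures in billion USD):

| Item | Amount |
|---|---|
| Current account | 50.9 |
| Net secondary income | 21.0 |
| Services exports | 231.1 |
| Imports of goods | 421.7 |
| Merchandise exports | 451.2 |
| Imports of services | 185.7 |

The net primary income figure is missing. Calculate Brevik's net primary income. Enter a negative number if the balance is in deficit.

Current account = goods balance + services balance + net primary income + net secondary income
Sum of the known components = 95.9
Net primary income = CA - (known components) = 50.9 - 95.9 = -45.0

-45.0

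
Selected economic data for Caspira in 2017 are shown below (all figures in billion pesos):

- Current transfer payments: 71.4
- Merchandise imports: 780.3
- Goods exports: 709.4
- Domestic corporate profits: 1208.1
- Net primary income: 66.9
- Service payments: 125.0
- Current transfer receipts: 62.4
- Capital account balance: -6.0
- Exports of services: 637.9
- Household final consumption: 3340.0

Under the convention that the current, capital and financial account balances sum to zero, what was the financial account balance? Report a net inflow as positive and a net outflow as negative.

Goods balance = 709.4 - 780.3 = -70.9
Services balance = 637.9 - 125.0 = 512.9
Trade balance (goods + services) = -70.9 + 512.9 = 442.0
Net primary income = 66.9
Net secondary income = 62.4 - 71.4 = -9.0
Current account = 442.0 + 66.9 + (-9.0) = 499.9
Financial account = -(499.9 + (-6.0)) = -493.9

-493.9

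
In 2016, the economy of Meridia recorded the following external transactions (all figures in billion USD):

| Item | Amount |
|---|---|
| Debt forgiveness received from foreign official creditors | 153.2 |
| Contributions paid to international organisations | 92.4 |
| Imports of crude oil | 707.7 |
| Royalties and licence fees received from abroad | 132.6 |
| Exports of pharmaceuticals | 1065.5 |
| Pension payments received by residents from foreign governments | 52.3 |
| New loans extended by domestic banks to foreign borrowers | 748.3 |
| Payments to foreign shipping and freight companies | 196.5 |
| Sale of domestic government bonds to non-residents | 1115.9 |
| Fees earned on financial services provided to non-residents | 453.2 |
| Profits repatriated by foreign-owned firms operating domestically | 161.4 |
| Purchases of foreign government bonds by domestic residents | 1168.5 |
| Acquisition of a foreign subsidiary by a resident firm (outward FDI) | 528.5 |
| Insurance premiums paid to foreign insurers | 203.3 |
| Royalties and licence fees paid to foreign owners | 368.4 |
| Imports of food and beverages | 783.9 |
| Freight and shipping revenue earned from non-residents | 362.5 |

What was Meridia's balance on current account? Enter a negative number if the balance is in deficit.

Goods: 1065.5 - 783.9 - 707.7 = -426.1
Services: 453.2 + 362.5 - 203.3 - 368.4 + 132.6 - 196.5 = 180.1
Primary income: -161.4
Secondary income: -92.4 + 52.3 = -40.1
Current account = (-426.1) + 180.1 + (-161.4) + (-40.1) = -447.5
(Excluded from the current account — capital account: debt forgiveness received from foreign official creditors 153.2; financial account: new loans extended by domestic banks to foreign borrowers 748.3, sale of domestic government bonds to non-residents 1115.9, purchases of foreign government bonds by domestic residents 1168.5, acquisition of a foreign subsidiary by a resident firm (outward FDI) 528.5.)

-447.5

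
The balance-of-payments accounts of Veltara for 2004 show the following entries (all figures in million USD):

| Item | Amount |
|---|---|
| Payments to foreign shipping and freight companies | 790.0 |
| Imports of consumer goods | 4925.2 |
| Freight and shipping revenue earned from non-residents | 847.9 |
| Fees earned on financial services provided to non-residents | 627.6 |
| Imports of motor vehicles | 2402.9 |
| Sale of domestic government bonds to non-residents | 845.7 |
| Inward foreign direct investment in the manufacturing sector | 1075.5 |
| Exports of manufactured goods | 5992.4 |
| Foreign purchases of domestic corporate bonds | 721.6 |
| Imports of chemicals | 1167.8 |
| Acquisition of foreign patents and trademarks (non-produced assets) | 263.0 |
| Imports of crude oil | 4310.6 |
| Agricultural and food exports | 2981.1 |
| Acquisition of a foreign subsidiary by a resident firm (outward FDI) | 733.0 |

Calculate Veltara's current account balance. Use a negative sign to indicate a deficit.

-3147.5

Goods: 5992.4 - 4310.6 + 2981.1 - 4925.2 - 2402.9 - 1167.8 = -3833.0
Services: 627.6 + 847.9 - 790.0 = 685.5
Current account = (-3833.0) + 685.5 = -3147.5
(Excluded from the current account — financial account: sale of domestic government bonds to non-residents 845.7, inward foreign direct investment in the manufacturing sector 1075.5, foreign purchases of domestic corporate bonds 721.6, acquisition of a foreign subsidiary by a resident firm (outward FDI) 733.0; capital account: acquisition of foreign patents and trademarks (non-produced assets) 263.0.)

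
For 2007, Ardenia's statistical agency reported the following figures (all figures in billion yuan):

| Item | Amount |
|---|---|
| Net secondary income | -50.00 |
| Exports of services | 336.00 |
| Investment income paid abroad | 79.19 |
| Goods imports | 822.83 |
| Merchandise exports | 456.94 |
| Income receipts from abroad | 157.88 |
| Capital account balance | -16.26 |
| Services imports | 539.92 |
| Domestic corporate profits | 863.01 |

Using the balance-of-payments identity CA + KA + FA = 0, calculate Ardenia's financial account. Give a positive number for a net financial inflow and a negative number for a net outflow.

Goods balance = 456.94 - 822.83 = -365.89
Services balance = 336.00 - 539.92 = -203.92
Trade balance (goods + services) = -365.89 + (-203.92) = -569.81
Net primary income = 157.88 - 79.19 = 78.69
Net secondary income = -50.00
Current account = -569.81 + 78.69 + (-50.00) = -541.12
Financial account = -(-541.12 + (-16.26)) = 557.38

557.38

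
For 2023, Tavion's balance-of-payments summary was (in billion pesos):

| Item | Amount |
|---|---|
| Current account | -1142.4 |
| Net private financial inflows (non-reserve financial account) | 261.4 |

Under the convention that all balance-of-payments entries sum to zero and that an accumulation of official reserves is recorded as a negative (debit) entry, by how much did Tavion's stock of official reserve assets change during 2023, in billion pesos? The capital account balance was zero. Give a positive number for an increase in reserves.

-881.0

Official reserve transactions balance = -((-1142.4) + 261.4) = 881.0
An accumulation of reserves is recorded as a debit (negative entry), so the change in the stock of reserves is the negative of that balance.
Change in official reserves = -(881.0) = -881.0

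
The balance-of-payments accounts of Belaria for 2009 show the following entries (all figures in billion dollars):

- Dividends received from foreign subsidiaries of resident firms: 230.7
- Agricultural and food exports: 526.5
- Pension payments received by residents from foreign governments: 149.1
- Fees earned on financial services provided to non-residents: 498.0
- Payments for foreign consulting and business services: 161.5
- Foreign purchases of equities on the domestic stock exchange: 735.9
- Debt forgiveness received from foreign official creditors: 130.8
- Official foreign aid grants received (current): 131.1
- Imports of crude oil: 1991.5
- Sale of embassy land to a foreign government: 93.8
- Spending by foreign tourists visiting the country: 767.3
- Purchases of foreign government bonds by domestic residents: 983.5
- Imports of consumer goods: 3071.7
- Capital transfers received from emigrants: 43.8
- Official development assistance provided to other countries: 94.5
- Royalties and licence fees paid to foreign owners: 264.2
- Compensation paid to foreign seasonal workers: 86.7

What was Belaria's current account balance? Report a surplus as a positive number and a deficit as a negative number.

Goods: -3071.7 + 526.5 - 1991.5 = -4536.7
Services: -161.5 + 767.3 + 498.0 - 264.2 = 839.6
Primary income: -86.7 + 230.7 = 144.0
Secondary income: 149.1 + 131.1 - 94.5 = 185.7
Current account = (-4536.7) + 839.6 + 144.0 + 185.7 = -3367.4
(Excluded from the current account — financial account: foreign purchases of equities on the domestic stock exchange 735.9, purchases of foreign government bonds by domestic residents 983.5; capital account: debt forgiveness received from foreign official creditors 130.8, sale of embassy land to a foreign government 93.8, capital transfers received from emigrants 43.8.)

-3367.4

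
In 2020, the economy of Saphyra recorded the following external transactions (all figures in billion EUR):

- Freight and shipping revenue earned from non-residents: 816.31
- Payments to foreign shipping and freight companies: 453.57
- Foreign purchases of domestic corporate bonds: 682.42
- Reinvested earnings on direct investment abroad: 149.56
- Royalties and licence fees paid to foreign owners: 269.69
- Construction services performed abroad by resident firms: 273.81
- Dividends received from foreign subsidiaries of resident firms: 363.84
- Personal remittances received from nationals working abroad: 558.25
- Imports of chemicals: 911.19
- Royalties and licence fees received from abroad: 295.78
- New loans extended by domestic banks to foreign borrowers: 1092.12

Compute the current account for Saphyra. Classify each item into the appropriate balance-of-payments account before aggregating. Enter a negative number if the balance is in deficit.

Goods: -911.19
Services: -453.57 + 816.31 + 273.81 + 295.78 - 269.69 = 662.64
Primary income: 363.84 + 149.56 = 513.40
Secondary income: 558.25
Current account = (-911.19) + 662.64 + 513.40 + 558.25 = 823.10
(Excluded from the current account — financial account: foreign purchases of domestic corporate bonds 682.42, new loans extended by domestic banks to foreign borrowers 1092.12.)

823.10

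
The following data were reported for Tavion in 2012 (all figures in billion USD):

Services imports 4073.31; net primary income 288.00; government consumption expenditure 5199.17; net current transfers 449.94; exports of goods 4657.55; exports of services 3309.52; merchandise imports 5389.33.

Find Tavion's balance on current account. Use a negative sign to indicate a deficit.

-757.63

Goods balance = 4657.55 - 5389.33 = -731.78
Services balance = 3309.52 - 4073.31 = -763.79
Trade balance (goods + services) = -731.78 + (-763.79) = -1495.57
Net primary income = 288.00
Net secondary income = 449.94
Current account = -1495.57 + 288.00 + 449.94 = -757.63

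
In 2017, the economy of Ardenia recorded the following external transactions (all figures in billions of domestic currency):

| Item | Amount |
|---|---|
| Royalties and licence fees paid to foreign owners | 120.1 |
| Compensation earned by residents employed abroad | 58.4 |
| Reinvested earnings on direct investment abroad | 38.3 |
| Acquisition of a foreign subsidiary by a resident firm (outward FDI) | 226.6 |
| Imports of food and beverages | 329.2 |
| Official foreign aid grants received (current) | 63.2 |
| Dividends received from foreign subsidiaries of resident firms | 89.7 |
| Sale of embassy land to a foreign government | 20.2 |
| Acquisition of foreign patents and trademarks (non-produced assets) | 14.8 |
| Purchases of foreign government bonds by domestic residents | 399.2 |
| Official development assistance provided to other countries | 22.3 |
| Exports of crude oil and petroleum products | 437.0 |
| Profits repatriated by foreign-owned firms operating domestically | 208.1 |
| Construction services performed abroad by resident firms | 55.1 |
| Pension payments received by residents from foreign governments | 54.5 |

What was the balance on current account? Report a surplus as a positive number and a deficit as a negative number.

116.5

Goods: -329.2 + 437.0 = 107.8
Services: 55.1 - 120.1 = -65.0
Primary income: 89.7 - 208.1 + 58.4 + 38.3 = -21.7
Secondary income: -22.3 + 63.2 + 54.5 = 95.4
Current account = 107.8 + (-65.0) + (-21.7) + 95.4 = 116.5
(Excluded from the current account — financial account: acquisition of a foreign subsidiary by a resident firm (outward FDI) 226.6, purchases of foreign government bonds by domestic residents 399.2; capital account: sale of embassy land to a foreign government 20.2, acquisition of foreign patents and trademarks (non-produced assets) 14.8.)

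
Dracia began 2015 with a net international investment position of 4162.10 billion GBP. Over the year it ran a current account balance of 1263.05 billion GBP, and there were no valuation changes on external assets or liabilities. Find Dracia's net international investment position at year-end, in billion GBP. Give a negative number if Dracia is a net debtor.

5425.15

With no valuation effects, change in NIIP = current account = 1263.05
End-of-year NIIP = 4162.10 + 1263.05 = 5425.15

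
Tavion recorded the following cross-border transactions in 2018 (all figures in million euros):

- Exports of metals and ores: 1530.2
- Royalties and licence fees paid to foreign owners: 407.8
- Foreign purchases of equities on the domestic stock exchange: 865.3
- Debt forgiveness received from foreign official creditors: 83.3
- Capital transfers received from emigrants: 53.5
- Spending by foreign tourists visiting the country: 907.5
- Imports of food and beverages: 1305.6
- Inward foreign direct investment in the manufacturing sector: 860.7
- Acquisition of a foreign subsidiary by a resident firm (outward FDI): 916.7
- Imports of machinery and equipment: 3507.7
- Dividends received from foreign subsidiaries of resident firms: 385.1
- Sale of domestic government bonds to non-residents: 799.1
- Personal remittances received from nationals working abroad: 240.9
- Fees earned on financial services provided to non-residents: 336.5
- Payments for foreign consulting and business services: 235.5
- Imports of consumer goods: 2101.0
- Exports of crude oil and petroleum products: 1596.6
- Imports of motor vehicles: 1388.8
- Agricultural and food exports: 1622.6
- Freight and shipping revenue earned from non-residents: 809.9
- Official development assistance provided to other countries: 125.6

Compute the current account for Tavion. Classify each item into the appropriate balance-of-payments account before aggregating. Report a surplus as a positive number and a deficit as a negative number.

-1642.7

Goods: 1596.6 + 1530.2 - 1305.6 + 1622.6 - 1388.8 - 3507.7 - 2101.0 = -3553.7
Services: -235.5 - 407.8 + 336.5 + 907.5 + 809.9 = 1410.6
Primary income: 385.1
Secondary income: 240.9 - 125.6 = 115.3
Current account = (-3553.7) + 1410.6 + 385.1 + 115.3 = -1642.7
(Excluded from the current account — financial account: foreign purchases of equities on the domestic stock exchange 865.3, inward foreign direct investment in the manufacturing sector 860.7, acquisition of a foreign subsidiary by a resident firm (outward FDI) 916.7, sale of domestic government bonds to non-residents 799.1; capital account: debt forgiveness received from foreign official creditors 83.3, capital transfers received from emigrants 53.5.)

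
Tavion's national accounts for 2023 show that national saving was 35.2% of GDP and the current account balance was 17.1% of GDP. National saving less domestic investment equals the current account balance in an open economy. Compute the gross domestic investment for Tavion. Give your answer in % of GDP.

18.1

I = S - CA = 35.2 - 17.1 = 18.1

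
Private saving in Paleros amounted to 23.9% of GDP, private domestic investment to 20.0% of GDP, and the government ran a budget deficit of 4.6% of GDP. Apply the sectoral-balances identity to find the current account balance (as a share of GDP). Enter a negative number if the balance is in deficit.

-0.7

By the sectoral-balances identity, CA = (S_private - I) + (T - G).
Private balance = 23.9 - 20.0 = 3.9
Government balance (T - G) = -4.6
CA = 3.9 + (-4.6) = -0.7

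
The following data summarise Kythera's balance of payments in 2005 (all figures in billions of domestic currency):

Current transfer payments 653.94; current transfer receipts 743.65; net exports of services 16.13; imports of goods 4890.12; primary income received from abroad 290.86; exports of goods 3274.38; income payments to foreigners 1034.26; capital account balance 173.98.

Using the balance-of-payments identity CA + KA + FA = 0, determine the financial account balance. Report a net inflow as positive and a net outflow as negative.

Goods balance = 3274.38 - 4890.12 = -1615.74
Services balance = 16.13
Trade balance (goods + services) = -1615.74 + 16.13 = -1599.61
Net primary income = 290.86 - 1034.26 = -743.40
Net secondary income = 743.65 - 653.94 = 89.71
Current account = -1599.61 + (-743.40) + 89.71 = -2253.30
Financial account = -(-2253.30 + 173.98) = 2079.32

2079.32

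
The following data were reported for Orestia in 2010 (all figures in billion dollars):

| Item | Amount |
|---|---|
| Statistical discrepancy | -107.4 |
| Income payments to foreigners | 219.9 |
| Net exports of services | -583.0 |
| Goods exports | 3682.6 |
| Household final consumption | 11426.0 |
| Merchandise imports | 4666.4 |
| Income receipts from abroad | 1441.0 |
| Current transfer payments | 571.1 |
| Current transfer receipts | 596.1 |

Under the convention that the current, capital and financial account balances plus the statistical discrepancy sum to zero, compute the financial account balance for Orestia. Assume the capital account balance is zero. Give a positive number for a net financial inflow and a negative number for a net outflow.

Goods balance = 3682.6 - 4666.4 = -983.8
Services balance = -583.0
Trade balance (goods + services) = -983.8 + (-583.0) = -1566.8
Net primary income = 1441.0 - 219.9 = 1221.1
Net secondary income = 596.1 - 571.1 = 25.0
Current account = -1566.8 + 1221.1 + 25.0 = -320.7
Financial account = -(-320.7 + (-107.4)) = 428.1

428.1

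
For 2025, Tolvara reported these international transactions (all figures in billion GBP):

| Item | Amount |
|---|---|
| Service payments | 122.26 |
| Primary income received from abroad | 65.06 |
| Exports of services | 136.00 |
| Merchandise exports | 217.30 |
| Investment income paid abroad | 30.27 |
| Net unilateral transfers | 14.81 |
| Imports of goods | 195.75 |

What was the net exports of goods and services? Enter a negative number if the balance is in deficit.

Goods balance = 217.30 - 195.75 = 21.55
Services balance = 136.00 - 122.26 = 13.74
Trade balance (goods + services) = 21.55 + 13.74 = 35.29

35.29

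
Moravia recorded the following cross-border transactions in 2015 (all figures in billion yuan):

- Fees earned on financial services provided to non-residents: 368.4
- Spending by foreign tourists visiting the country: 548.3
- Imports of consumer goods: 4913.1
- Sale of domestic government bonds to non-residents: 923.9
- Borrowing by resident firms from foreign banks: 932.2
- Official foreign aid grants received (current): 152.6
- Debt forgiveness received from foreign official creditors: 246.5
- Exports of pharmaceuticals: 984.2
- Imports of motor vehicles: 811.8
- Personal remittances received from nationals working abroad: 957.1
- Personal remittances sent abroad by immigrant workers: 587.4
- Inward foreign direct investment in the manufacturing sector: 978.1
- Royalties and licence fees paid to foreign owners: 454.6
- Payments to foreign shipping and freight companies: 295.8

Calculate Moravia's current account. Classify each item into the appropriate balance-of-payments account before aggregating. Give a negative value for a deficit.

-4052.1

Goods: 984.2 - 811.8 - 4913.1 = -4740.7
Services: -454.6 + 548.3 - 295.8 + 368.4 = 166.3
Secondary income: -587.4 + 957.1 + 152.6 = 522.3
Current account = (-4740.7) + 166.3 + 522.3 = -4052.1
(Excluded from the current account — financial account: sale of domestic government bonds to non-residents 923.9, borrowing by resident firms from foreign banks 932.2, inward foreign direct investment in the manufacturing sector 978.1; capital account: debt forgiveness received from foreign official creditors 246.5.)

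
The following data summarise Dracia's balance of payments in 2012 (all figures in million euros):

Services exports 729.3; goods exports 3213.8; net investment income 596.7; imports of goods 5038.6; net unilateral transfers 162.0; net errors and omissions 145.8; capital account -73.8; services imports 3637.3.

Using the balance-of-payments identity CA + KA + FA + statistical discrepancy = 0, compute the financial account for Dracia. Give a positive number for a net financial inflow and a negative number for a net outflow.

3902.1

Goods balance = 3213.8 - 5038.6 = -1824.8
Services balance = 729.3 - 3637.3 = -2908.0
Trade balance (goods + services) = -1824.8 + (-2908.0) = -4732.8
Net primary income = 596.7
Net secondary income = 162.0
Current account = -4732.8 + 596.7 + 162.0 = -3974.1
Financial account = -(-3974.1 + (-73.8) + 145.8) = 3902.1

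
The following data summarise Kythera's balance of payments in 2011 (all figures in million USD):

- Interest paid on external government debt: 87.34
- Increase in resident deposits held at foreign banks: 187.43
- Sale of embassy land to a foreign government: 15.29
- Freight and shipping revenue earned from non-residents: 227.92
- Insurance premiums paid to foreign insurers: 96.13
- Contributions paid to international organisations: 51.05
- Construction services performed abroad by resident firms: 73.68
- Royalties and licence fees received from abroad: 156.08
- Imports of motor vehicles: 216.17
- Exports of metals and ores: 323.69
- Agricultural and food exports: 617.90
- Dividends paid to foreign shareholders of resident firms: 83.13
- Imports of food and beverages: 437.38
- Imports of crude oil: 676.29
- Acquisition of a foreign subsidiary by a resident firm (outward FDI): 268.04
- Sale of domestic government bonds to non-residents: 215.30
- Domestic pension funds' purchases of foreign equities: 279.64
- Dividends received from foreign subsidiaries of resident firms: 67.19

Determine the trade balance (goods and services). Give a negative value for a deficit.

Goods: -437.38 + 617.90 - 676.29 - 216.17 + 323.69 = -388.25
Services: 156.08 + 227.92 + 73.68 - 96.13 = 361.55
Trade balance = -388.25 + 361.55 = -26.70
(Excluded from the trade balance — primary income: interest paid on external government debt 87.34, dividends paid to foreign shareholders of resident firms 83.13, dividends received from foreign subsidiaries of resident firms 67.19; financial account: increase in resident deposits held at foreign banks 187.43, acquisition of a foreign subsidiary by a resident firm (outward FDI) 268.04, sale of domestic government bonds to non-residents 215.30, domestic pension funds' purchases of foreign equities 279.64; capital account: sale of embassy land to a foreign government 15.29; secondary income: contributions paid to international organisations 51.05.)

-26.70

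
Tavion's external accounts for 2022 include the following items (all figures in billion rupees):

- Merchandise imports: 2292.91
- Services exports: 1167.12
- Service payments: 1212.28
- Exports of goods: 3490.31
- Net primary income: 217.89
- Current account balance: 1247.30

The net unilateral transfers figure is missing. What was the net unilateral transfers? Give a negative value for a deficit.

-122.83

Current account = goods balance + services balance + net primary income + net secondary income
Sum of the known components = 1370.13
Net unilateral transfers = CA - (known components) = 1247.30 - 1370.13 = -122.83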